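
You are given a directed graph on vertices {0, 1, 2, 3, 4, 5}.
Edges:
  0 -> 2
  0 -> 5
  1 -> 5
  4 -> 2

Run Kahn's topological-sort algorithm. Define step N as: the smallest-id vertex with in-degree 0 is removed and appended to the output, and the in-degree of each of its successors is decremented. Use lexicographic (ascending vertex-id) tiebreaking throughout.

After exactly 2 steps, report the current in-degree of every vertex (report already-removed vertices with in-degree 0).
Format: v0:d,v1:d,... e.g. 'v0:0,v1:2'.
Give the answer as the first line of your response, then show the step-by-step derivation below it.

v0:0,v1:0,v2:1,v3:0,v4:0,v5:0

step 1: output 0; order=[0]; indeg=(0,0,1,0,0,1)
step 2: output 1; order=[0,1]; indeg=(0,0,1,0,0,0)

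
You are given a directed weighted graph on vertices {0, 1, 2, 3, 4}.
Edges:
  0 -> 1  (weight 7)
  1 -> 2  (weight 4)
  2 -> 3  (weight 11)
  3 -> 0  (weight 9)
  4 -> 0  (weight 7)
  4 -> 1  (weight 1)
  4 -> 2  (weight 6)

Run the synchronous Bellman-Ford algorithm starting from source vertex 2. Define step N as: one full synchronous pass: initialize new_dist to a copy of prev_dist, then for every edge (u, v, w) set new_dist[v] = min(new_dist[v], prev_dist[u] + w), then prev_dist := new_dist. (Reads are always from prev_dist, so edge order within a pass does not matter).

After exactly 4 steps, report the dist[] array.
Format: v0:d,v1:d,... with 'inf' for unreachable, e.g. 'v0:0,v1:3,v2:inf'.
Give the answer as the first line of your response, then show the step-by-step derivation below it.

v0:20,v1:27,v2:0,v3:11,v4:inf

step 1: dist = v0:inf,v1:inf,v2:0,v3:11,v4:inf
step 2: dist = v0:20,v1:inf,v2:0,v3:11,v4:inf
step 3: dist = v0:20,v1:27,v2:0,v3:11,v4:inf
step 4: dist = v0:20,v1:27,v2:0,v3:11,v4:inf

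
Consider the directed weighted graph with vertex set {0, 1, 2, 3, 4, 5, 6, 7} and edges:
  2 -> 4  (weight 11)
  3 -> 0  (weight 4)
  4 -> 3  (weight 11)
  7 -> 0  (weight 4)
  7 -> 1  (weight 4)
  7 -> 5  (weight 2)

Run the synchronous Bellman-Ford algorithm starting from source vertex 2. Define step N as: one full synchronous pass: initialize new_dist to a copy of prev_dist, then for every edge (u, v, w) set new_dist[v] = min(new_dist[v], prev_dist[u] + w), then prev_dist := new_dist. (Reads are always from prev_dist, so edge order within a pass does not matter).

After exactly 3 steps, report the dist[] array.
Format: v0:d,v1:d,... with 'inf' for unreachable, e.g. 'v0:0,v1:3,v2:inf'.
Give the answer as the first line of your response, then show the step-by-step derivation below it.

v0:26,v1:inf,v2:0,v3:22,v4:11,v5:inf,v6:inf,v7:inf

step 1: dist = v0:inf,v1:inf,v2:0,v3:inf,v4:11,v5:inf,v6:inf,v7:inf
step 2: dist = v0:inf,v1:inf,v2:0,v3:22,v4:11,v5:inf,v6:inf,v7:inf
step 3: dist = v0:26,v1:inf,v2:0,v3:22,v4:11,v5:inf,v6:inf,v7:inf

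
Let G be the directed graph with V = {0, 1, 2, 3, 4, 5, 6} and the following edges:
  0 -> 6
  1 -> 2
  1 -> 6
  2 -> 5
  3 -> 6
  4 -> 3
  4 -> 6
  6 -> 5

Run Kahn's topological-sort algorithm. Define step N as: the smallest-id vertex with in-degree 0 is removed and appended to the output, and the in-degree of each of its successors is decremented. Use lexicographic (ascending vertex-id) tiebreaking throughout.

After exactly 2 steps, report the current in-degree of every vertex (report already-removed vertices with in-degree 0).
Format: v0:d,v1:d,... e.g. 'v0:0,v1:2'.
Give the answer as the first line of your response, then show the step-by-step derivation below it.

v0:0,v1:0,v2:0,v3:1,v4:0,v5:2,v6:2

step 1: output 0; order=[0]; indeg=(0,0,1,1,0,2,3)
step 2: output 1; order=[0,1]; indeg=(0,0,0,1,0,2,2)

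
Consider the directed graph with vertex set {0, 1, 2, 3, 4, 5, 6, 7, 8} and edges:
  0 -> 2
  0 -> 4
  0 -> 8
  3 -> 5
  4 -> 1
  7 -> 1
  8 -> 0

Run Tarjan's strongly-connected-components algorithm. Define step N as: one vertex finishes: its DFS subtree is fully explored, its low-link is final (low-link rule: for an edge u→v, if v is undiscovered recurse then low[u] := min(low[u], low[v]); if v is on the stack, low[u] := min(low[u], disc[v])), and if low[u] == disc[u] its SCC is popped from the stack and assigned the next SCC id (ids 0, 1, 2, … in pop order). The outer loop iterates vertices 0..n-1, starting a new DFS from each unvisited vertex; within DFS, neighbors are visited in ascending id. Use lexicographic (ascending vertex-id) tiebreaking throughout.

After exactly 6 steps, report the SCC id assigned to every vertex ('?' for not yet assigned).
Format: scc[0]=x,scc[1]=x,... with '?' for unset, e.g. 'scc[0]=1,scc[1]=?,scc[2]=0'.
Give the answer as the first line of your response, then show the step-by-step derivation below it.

scc[0]=3,scc[1]=1,scc[2]=0,scc[3]=?,scc[4]=2,scc[5]=4,scc[6]=?,scc[7]=?,scc[8]=3

step 1: low=(low[0]=0,low[1]=?,low[2]=1,low[3]=?,low[4]=?,low[5]=?,low[6]=?,low[7]=?,low[8]=?); scc=(scc[0]=?,scc[1]=?,scc[2]=0,scc[3]=?,scc[4]=?,scc[5]=?,scc[6]=?,scc[7]=?,scc[8]=?)
step 2: low=(low[0]=0,low[1]=3,low[2]=1,low[3]=?,low[4]=2,low[5]=?,low[6]=?,low[7]=?,low[8]=?); scc=(scc[0]=?,scc[1]=1,scc[2]=0,scc[3]=?,scc[4]=?,scc[5]=?,scc[6]=?,scc[7]=?,scc[8]=?)
step 3: low=(low[0]=0,low[1]=3,low[2]=1,low[3]=?,low[4]=2,low[5]=?,low[6]=?,low[7]=?,low[8]=?); scc=(scc[0]=?,scc[1]=1,scc[2]=0,scc[3]=?,scc[4]=2,scc[5]=?,scc[6]=?,scc[7]=?,scc[8]=?)
step 4: low=(low[0]=0,low[1]=3,low[2]=1,low[3]=?,low[4]=2,low[5]=?,low[6]=?,low[7]=?,low[8]=0); scc=(scc[0]=?,scc[1]=1,scc[2]=0,scc[3]=?,scc[4]=2,scc[5]=?,scc[6]=?,scc[7]=?,scc[8]=?)
step 5: low=(low[0]=0,low[1]=3,low[2]=1,low[3]=?,low[4]=2,low[5]=?,low[6]=?,low[7]=?,low[8]=0); scc=(scc[0]=3,scc[1]=1,scc[2]=0,scc[3]=?,scc[4]=2,scc[5]=?,scc[6]=?,scc[7]=?,scc[8]=3)
step 6: low=(low[0]=0,low[1]=3,low[2]=1,low[3]=5,low[4]=2,low[5]=6,low[6]=?,low[7]=?,low[8]=0); scc=(scc[0]=3,scc[1]=1,scc[2]=0,scc[3]=?,scc[4]=2,scc[5]=4,scc[6]=?,scc[7]=?,scc[8]=3)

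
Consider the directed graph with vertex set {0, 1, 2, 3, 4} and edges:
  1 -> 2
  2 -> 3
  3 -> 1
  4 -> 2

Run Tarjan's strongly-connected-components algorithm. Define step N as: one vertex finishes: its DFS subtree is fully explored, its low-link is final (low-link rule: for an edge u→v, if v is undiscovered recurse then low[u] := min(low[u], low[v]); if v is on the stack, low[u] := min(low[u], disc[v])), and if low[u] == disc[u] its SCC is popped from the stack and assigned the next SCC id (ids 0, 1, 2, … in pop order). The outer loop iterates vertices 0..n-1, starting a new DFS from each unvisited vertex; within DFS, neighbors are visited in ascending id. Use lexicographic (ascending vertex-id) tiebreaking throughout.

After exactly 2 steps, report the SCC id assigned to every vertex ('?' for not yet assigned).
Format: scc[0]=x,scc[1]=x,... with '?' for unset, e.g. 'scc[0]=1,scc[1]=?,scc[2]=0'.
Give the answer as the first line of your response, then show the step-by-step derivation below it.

scc[0]=0,scc[1]=?,scc[2]=?,scc[3]=?,scc[4]=?

step 1: low=(low[0]=0,low[1]=?,low[2]=?,low[3]=?,low[4]=?); scc=(scc[0]=0,scc[1]=?,scc[2]=?,scc[3]=?,scc[4]=?)
step 2: low=(low[0]=0,low[1]=1,low[2]=2,low[3]=1,low[4]=?); scc=(scc[0]=0,scc[1]=?,scc[2]=?,scc[3]=?,scc[4]=?)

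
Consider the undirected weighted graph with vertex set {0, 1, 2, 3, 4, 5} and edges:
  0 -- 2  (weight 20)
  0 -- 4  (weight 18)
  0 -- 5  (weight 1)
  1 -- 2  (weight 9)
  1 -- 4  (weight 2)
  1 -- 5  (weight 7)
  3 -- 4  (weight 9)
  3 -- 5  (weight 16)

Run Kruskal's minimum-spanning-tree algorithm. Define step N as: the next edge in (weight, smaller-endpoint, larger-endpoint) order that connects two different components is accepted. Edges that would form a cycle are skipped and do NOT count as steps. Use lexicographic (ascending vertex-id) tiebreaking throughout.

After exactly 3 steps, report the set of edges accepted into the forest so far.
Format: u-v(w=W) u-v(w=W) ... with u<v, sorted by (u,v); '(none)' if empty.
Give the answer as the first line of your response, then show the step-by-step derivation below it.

0-5(w=1) 1-4(w=2) 1-5(w=7)

step 1: add edge 0-5 (w=1); MST = {0-5(w=1)}
step 2: add edge 1-4 (w=2); MST = {0-5(w=1) 1-4(w=2)}
step 3: add edge 1-5 (w=7); MST = {0-5(w=1) 1-4(w=2) 1-5(w=7)}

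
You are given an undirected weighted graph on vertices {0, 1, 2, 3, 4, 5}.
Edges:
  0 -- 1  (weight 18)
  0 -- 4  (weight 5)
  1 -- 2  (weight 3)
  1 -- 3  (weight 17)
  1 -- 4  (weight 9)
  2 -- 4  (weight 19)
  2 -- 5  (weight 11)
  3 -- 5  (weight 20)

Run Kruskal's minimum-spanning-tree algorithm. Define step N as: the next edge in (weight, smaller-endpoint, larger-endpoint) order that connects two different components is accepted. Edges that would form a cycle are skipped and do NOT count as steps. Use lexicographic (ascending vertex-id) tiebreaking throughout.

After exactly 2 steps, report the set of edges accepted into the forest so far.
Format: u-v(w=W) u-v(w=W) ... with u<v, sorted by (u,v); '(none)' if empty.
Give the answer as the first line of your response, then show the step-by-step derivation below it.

0-4(w=5) 1-2(w=3)

step 1: add edge 1-2 (w=3); MST = {1-2(w=3)}
step 2: add edge 0-4 (w=5); MST = {0-4(w=5) 1-2(w=3)}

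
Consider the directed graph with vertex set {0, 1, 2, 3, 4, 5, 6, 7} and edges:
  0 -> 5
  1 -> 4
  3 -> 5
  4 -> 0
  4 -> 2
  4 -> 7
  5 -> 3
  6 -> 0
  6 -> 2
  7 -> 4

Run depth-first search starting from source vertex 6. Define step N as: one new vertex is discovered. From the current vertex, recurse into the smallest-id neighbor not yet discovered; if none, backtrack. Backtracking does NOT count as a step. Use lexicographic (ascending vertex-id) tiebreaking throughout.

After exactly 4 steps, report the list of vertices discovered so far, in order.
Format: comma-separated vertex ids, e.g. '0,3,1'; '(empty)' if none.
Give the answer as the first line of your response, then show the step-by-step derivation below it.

6,0,5,3

step 1: discover 6; path=6; order=6
step 2: discover 0; path=6>0; order=6,0
step 3: discover 5; path=6>0>5; order=6,0,5
step 4: discover 3; path=6>0>5>3; order=6,0,5,3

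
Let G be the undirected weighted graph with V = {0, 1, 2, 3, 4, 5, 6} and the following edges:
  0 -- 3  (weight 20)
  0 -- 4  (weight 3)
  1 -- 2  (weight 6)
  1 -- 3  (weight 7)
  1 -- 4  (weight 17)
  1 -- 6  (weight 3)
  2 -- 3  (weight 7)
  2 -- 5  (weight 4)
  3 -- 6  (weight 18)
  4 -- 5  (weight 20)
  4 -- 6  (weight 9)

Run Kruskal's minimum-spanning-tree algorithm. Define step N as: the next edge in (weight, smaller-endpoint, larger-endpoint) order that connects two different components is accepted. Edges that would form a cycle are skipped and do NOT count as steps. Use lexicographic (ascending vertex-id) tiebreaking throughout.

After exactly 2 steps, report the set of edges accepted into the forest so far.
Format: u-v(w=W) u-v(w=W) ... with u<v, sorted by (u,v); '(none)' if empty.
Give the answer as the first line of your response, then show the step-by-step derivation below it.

0-4(w=3) 1-6(w=3)

step 1: add edge 0-4 (w=3); MST = {0-4(w=3)}
step 2: add edge 1-6 (w=3); MST = {0-4(w=3) 1-6(w=3)}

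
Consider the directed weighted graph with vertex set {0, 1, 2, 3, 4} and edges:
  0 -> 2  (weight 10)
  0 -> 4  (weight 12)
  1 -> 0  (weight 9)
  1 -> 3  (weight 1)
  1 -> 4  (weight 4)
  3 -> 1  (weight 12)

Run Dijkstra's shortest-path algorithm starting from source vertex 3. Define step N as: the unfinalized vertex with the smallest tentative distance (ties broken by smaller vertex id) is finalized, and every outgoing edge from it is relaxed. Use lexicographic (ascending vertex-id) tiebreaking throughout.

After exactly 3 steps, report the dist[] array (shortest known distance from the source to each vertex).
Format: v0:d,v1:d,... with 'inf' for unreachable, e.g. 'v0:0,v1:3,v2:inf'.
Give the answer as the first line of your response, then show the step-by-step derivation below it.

v0:21,v1:12,v2:inf,v3:0,v4:16

step 1: dist = v0:inf,v1:12,v2:inf,v3:0,v4:inf
step 2: dist = v0:21,v1:12,v2:inf,v3:0,v4:16
step 3: dist = v0:21,v1:12,v2:inf,v3:0,v4:16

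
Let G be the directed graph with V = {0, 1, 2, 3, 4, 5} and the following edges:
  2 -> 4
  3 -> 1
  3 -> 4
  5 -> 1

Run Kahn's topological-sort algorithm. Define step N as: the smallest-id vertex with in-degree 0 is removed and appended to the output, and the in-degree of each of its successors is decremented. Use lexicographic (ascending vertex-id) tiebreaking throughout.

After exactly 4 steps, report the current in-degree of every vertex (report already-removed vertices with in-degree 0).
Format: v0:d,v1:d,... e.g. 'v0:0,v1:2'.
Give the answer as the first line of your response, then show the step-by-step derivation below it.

v0:0,v1:1,v2:0,v3:0,v4:0,v5:0

step 1: output 0; order=[0]; indeg=(0,2,0,0,2,0)
step 2: output 2; order=[0,2]; indeg=(0,2,0,0,1,0)
step 3: output 3; order=[0,2,3]; indeg=(0,1,0,0,0,0)
step 4: output 4; order=[0,2,3,4]; indeg=(0,1,0,0,0,0)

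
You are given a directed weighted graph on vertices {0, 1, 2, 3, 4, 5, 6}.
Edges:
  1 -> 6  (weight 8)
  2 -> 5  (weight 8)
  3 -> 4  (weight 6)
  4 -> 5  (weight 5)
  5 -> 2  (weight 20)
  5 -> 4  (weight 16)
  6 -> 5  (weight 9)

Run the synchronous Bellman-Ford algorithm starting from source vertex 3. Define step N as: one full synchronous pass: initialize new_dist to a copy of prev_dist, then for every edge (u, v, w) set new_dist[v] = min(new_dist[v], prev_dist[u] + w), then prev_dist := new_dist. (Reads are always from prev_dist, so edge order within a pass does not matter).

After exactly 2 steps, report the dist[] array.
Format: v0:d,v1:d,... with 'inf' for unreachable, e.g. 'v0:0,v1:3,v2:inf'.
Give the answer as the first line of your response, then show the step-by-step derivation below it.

v0:inf,v1:inf,v2:inf,v3:0,v4:6,v5:11,v6:inf

step 1: dist = v0:inf,v1:inf,v2:inf,v3:0,v4:6,v5:inf,v6:inf
step 2: dist = v0:inf,v1:inf,v2:inf,v3:0,v4:6,v5:11,v6:inf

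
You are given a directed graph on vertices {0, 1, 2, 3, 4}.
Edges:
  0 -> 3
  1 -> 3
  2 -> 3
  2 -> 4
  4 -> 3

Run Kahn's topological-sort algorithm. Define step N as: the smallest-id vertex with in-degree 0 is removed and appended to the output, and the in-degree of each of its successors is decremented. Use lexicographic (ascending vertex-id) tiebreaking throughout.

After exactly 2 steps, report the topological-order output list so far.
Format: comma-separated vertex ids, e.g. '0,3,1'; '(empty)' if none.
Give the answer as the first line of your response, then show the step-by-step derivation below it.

0,1

step 1: output 0; order=[0]; indeg=(0,0,0,3,1)
step 2: output 1; order=[0,1]; indeg=(0,0,0,2,1)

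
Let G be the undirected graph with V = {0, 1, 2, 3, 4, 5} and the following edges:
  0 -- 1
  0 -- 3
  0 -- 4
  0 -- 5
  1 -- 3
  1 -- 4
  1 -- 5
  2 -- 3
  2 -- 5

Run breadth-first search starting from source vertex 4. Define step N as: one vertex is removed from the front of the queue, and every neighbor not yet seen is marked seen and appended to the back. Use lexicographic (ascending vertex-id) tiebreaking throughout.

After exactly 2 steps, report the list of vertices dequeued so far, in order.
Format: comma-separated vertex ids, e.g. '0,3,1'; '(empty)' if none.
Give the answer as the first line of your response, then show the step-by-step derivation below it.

4,0

step 1: dequeue 4; queue=[0,1]; order=4
step 2: dequeue 0; queue=[1,3,5]; order=4,0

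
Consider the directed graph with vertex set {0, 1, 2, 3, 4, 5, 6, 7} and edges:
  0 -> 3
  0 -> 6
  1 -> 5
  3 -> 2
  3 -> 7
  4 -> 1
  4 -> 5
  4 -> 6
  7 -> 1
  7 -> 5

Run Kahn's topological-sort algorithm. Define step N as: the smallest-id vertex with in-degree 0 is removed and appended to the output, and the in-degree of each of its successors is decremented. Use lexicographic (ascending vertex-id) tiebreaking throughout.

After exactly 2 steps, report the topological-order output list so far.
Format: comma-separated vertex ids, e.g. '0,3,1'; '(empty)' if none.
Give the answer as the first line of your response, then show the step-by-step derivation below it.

0,3

step 1: output 0; order=[0]; indeg=(0,2,1,0,0,3,1,1)
step 2: output 3; order=[0,3]; indeg=(0,2,0,0,0,3,1,0)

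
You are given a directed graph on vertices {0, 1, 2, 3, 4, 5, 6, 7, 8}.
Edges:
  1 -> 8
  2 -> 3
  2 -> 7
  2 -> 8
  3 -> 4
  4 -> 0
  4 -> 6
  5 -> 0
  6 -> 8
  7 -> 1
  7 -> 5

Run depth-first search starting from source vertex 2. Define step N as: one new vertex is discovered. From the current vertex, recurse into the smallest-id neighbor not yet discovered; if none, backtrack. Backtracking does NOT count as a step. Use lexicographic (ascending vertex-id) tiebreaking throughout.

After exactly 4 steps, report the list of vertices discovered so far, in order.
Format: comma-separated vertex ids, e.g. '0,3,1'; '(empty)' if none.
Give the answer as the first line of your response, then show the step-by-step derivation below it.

2,3,4,0

step 1: discover 2; path=2; order=2
step 2: discover 3; path=2>3; order=2,3
step 3: discover 4; path=2>3>4; order=2,3,4
step 4: discover 0; path=2>3>4>0; order=2,3,4,0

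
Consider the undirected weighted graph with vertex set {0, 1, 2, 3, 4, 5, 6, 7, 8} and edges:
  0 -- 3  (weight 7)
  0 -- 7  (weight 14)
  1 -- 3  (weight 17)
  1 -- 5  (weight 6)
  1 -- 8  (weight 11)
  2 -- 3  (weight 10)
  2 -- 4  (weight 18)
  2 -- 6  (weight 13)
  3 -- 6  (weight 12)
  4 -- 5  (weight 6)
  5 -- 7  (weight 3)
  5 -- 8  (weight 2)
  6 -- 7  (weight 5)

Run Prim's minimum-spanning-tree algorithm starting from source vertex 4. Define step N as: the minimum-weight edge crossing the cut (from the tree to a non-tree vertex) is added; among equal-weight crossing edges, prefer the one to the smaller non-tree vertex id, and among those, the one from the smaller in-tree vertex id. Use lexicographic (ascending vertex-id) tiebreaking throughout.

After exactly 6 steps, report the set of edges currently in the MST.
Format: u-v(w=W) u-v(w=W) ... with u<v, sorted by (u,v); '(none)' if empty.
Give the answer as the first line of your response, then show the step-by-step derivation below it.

1-5(w=6) 3-6(w=12) 4-5(w=6) 5-7(w=3) 5-8(w=2) 6-7(w=5)

step 1: add edge 4-5 (w=6); MST = {4-5(w=6)}
step 2: add edge 5-8 (w=2); MST = {4-5(w=6) 5-8(w=2)}
step 3: add edge 5-7 (w=3); MST = {4-5(w=6) 5-7(w=3) 5-8(w=2)}
step 4: add edge 6-7 (w=5); MST = {4-5(w=6) 5-7(w=3) 5-8(w=2) 6-7(w=5)}
step 5: add edge 1-5 (w=6); MST = {1-5(w=6) 4-5(w=6) 5-7(w=3) 5-8(w=2) 6-7(w=5)}
step 6: add edge 3-6 (w=12); MST = {1-5(w=6) 3-6(w=12) 4-5(w=6) 5-7(w=3) 5-8(w=2) 6-7(w=5)}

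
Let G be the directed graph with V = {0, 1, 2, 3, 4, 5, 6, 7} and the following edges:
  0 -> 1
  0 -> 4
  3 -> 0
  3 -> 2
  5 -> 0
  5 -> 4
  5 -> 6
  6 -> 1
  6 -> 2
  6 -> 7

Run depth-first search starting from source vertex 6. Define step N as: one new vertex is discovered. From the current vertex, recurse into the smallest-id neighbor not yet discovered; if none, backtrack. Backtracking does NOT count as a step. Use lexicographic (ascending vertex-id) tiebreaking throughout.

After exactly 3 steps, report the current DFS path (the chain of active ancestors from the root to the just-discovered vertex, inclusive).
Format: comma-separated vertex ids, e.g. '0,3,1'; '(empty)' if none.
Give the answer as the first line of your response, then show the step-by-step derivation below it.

6,2

step 1: discover 6; path=6; order=6
step 2: discover 1; path=6>1; order=6,1
step 3: discover 2; path=6>2; order=6,1,2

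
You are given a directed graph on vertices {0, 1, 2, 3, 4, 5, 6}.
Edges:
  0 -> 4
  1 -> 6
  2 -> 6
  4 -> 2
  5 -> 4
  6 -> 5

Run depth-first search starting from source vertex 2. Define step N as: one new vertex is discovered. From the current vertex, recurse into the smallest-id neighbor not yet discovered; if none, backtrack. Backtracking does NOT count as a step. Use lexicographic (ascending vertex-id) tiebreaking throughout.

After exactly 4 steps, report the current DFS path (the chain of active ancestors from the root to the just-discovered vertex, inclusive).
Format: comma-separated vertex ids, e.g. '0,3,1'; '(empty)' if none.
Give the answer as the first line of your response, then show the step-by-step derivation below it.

2,6,5,4

step 1: discover 2; path=2; order=2
step 2: discover 6; path=2>6; order=2,6
step 3: discover 5; path=2>6>5; order=2,6,5
step 4: discover 4; path=2>6>5>4; order=2,6,5,4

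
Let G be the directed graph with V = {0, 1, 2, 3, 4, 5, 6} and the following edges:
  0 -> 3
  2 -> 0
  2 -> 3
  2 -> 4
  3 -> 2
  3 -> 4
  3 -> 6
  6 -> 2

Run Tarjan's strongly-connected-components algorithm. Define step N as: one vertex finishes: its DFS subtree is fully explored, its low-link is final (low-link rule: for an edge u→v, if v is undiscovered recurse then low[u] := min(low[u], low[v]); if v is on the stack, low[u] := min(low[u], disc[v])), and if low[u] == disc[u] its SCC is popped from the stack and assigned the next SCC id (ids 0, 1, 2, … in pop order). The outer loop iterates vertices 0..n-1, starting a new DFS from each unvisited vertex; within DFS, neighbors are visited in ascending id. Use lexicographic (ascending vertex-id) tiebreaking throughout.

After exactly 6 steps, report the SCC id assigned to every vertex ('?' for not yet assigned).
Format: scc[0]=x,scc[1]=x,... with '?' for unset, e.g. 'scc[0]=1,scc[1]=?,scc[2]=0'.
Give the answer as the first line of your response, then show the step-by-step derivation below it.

scc[0]=1,scc[1]=2,scc[2]=1,scc[3]=1,scc[4]=0,scc[5]=?,scc[6]=1

step 1: low=(low[0]=0,low[1]=?,low[2]=0,low[3]=1,low[4]=3,low[5]=?,low[6]=?); scc=(scc[0]=?,scc[1]=?,scc[2]=?,scc[3]=?,scc[4]=0,scc[5]=?,scc[6]=?)
step 2: low=(low[0]=0,low[1]=?,low[2]=0,low[3]=1,low[4]=3,low[5]=?,low[6]=?); scc=(scc[0]=?,scc[1]=?,scc[2]=?,scc[3]=?,scc[4]=0,scc[5]=?,scc[6]=?)
step 3: low=(low[0]=0,low[1]=?,low[2]=0,low[3]=0,low[4]=3,low[5]=?,low[6]=2); scc=(scc[0]=?,scc[1]=?,scc[2]=?,scc[3]=?,scc[4]=0,scc[5]=?,scc[6]=?)
step 4: low=(low[0]=0,low[1]=?,low[2]=0,low[3]=0,low[4]=3,low[5]=?,low[6]=2); scc=(scc[0]=?,scc[1]=?,scc[2]=?,scc[3]=?,scc[4]=0,scc[5]=?,scc[6]=?)
step 5: low=(low[0]=0,low[1]=?,low[2]=0,low[3]=0,low[4]=3,low[5]=?,low[6]=2); scc=(scc[0]=1,scc[1]=?,scc[2]=1,scc[3]=1,scc[4]=0,scc[5]=?,scc[6]=1)
step 6: low=(low[0]=0,low[1]=5,low[2]=0,low[3]=0,low[4]=3,low[5]=?,low[6]=2); scc=(scc[0]=1,scc[1]=2,scc[2]=1,scc[3]=1,scc[4]=0,scc[5]=?,scc[6]=1)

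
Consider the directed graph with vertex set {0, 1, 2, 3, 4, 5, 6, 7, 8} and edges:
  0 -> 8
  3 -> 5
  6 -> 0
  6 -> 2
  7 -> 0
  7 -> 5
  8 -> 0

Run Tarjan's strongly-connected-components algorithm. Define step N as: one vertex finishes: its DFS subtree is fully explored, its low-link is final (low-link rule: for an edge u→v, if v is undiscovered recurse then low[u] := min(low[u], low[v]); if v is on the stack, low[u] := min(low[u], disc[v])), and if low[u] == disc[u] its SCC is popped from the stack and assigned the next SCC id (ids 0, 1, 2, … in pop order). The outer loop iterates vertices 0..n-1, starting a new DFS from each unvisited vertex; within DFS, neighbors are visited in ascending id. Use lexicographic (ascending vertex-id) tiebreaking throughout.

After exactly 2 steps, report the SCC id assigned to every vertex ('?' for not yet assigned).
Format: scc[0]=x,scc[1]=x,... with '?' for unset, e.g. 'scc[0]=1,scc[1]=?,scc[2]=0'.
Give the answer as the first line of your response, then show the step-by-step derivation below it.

scc[0]=0,scc[1]=?,scc[2]=?,scc[3]=?,scc[4]=?,scc[5]=?,scc[6]=?,scc[7]=?,scc[8]=0

step 1: low=(low[0]=0,low[1]=?,low[2]=?,low[3]=?,low[4]=?,low[5]=?,low[6]=?,low[7]=?,low[8]=0); scc=(scc[0]=?,scc[1]=?,scc[2]=?,scc[3]=?,scc[4]=?,scc[5]=?,scc[6]=?,scc[7]=?,scc[8]=?)
step 2: low=(low[0]=0,low[1]=?,low[2]=?,low[3]=?,low[4]=?,low[5]=?,low[6]=?,low[7]=?,low[8]=0); scc=(scc[0]=0,scc[1]=?,scc[2]=?,scc[3]=?,scc[4]=?,scc[5]=?,scc[6]=?,scc[7]=?,scc[8]=0)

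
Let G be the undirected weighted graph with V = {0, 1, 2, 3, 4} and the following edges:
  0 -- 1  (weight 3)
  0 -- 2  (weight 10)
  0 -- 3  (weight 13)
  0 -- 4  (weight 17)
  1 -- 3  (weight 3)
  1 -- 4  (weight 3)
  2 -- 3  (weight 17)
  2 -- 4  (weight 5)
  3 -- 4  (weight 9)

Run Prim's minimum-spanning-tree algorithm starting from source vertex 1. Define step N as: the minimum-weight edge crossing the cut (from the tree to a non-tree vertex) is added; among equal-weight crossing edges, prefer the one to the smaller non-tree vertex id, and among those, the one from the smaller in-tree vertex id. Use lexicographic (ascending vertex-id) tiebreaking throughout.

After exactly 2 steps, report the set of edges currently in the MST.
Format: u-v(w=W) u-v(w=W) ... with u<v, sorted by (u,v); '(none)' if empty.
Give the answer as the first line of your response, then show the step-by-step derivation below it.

0-1(w=3) 1-3(w=3)

step 1: add edge 0-1 (w=3); MST = {0-1(w=3)}
step 2: add edge 1-3 (w=3); MST = {0-1(w=3) 1-3(w=3)}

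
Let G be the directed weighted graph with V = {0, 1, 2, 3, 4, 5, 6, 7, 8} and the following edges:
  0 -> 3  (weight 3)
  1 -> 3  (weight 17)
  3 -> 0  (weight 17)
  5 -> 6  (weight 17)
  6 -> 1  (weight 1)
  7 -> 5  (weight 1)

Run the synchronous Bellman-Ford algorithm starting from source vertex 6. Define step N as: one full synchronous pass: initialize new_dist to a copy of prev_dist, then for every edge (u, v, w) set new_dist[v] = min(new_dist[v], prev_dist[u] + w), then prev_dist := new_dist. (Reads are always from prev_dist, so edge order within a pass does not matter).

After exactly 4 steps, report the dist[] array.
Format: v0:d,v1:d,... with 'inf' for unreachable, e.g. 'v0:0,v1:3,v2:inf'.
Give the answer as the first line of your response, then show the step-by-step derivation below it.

v0:35,v1:1,v2:inf,v3:18,v4:inf,v5:inf,v6:0,v7:inf,v8:inf

step 1: dist = v0:inf,v1:1,v2:inf,v3:inf,v4:inf,v5:inf,v6:0,v7:inf,v8:inf
step 2: dist = v0:inf,v1:1,v2:inf,v3:18,v4:inf,v5:inf,v6:0,v7:inf,v8:inf
step 3: dist = v0:35,v1:1,v2:inf,v3:18,v4:inf,v5:inf,v6:0,v7:inf,v8:inf
step 4: dist = v0:35,v1:1,v2:inf,v3:18,v4:inf,v5:inf,v6:0,v7:inf,v8:inf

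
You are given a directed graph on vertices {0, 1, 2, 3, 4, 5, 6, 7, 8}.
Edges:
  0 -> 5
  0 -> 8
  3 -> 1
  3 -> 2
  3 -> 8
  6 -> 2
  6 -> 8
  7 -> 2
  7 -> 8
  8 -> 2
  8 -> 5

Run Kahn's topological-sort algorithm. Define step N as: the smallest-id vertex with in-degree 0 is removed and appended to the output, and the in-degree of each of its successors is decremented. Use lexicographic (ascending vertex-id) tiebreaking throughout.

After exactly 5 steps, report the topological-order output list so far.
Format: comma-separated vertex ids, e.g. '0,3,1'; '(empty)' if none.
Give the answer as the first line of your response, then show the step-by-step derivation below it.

0,3,1,4,6

step 1: output 0; order=[0]; indeg=(0,1,4,0,0,1,0,0,3)
step 2: output 3; order=[0,3]; indeg=(0,0,3,0,0,1,0,0,2)
step 3: output 1; order=[0,3,1]; indeg=(0,0,3,0,0,1,0,0,2)
step 4: output 4; order=[0,3,1,4]; indeg=(0,0,3,0,0,1,0,0,2)
step 5: output 6; order=[0,3,1,4,6]; indeg=(0,0,2,0,0,1,0,0,1)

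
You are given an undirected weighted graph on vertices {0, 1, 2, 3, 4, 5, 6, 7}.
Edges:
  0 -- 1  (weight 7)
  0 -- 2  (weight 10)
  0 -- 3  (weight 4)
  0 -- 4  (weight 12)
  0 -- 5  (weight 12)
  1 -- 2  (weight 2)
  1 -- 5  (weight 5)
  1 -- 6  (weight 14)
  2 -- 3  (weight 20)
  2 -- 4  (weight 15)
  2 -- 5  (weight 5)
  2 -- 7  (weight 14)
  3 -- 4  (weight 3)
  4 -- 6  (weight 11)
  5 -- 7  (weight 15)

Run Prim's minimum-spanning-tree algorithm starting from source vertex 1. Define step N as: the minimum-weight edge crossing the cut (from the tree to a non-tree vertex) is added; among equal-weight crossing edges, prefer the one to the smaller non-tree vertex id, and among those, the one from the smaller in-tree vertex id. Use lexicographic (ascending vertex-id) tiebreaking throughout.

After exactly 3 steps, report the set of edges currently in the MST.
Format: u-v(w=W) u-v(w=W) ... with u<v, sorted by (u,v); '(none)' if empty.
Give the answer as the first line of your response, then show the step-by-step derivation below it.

0-1(w=7) 1-2(w=2) 1-5(w=5)

step 1: add edge 1-2 (w=2); MST = {1-2(w=2)}
step 2: add edge 1-5 (w=5); MST = {1-2(w=2) 1-5(w=5)}
step 3: add edge 0-1 (w=7); MST = {0-1(w=7) 1-2(w=2) 1-5(w=5)}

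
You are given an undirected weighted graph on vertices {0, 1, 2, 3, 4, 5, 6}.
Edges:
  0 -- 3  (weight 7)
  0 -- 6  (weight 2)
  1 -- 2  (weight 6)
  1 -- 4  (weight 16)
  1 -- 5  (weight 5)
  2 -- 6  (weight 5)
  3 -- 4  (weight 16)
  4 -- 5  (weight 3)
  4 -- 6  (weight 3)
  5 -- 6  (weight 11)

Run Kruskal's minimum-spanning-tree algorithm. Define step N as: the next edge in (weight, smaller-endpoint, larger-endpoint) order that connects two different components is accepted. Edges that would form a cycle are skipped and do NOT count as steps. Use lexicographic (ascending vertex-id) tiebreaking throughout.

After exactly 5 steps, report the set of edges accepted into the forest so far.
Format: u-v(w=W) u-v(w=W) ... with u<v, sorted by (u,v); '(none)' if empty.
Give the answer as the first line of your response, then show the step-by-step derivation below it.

0-6(w=2) 1-5(w=5) 2-6(w=5) 4-5(w=3) 4-6(w=3)

step 1: add edge 0-6 (w=2); MST = {0-6(w=2)}
step 2: add edge 4-5 (w=3); MST = {0-6(w=2) 4-5(w=3)}
step 3: add edge 4-6 (w=3); MST = {0-6(w=2) 4-5(w=3) 4-6(w=3)}
step 4: add edge 1-5 (w=5); MST = {0-6(w=2) 1-5(w=5) 4-5(w=3) 4-6(w=3)}
step 5: add edge 2-6 (w=5); MST = {0-6(w=2) 1-5(w=5) 2-6(w=5) 4-5(w=3) 4-6(w=3)}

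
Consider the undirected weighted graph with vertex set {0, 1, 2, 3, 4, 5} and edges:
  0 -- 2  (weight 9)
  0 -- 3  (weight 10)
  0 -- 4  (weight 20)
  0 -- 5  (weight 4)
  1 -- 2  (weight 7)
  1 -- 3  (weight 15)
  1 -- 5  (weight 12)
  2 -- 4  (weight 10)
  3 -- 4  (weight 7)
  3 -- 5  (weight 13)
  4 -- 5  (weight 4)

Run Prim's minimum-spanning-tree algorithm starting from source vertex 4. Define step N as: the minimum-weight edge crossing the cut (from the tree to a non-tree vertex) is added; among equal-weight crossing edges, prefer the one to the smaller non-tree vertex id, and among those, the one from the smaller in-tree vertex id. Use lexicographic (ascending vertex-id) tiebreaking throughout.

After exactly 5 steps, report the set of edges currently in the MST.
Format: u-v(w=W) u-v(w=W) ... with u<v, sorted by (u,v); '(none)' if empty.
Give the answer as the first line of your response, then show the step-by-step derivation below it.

0-2(w=9) 0-5(w=4) 1-2(w=7) 3-4(w=7) 4-5(w=4)

step 1: add edge 4-5 (w=4); MST = {4-5(w=4)}
step 2: add edge 0-5 (w=4); MST = {0-5(w=4) 4-5(w=4)}
step 3: add edge 3-4 (w=7); MST = {0-5(w=4) 3-4(w=7) 4-5(w=4)}
step 4: add edge 0-2 (w=9); MST = {0-2(w=9) 0-5(w=4) 3-4(w=7) 4-5(w=4)}
step 5: add edge 1-2 (w=7); MST = {0-2(w=9) 0-5(w=4) 1-2(w=7) 3-4(w=7) 4-5(w=4)}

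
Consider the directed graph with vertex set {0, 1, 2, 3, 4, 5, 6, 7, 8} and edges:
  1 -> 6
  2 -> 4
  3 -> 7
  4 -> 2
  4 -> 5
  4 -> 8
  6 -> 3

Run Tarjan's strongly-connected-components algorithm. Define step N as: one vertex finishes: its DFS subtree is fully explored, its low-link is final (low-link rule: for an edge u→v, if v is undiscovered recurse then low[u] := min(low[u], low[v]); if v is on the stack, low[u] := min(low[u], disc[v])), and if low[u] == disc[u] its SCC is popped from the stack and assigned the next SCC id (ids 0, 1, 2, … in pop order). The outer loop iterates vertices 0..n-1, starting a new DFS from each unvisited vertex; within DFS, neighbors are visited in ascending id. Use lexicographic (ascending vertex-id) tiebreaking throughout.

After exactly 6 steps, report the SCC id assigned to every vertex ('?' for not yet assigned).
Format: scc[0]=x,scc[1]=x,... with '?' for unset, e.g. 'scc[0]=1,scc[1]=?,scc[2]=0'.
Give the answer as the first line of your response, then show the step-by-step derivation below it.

scc[0]=0,scc[1]=4,scc[2]=?,scc[3]=2,scc[4]=?,scc[5]=5,scc[6]=3,scc[7]=1,scc[8]=?

step 1: low=(low[0]=0,low[1]=?,low[2]=?,low[3]=?,low[4]=?,low[5]=?,low[6]=?,low[7]=?,low[8]=?); scc=(scc[0]=0,scc[1]=?,scc[2]=?,scc[3]=?,scc[4]=?,scc[5]=?,scc[6]=?,scc[7]=?,scc[8]=?)
step 2: low=(low[0]=0,low[1]=1,low[2]=?,low[3]=3,low[4]=?,low[5]=?,low[6]=2,low[7]=4,low[8]=?); scc=(scc[0]=0,scc[1]=?,scc[2]=?,scc[3]=?,scc[4]=?,scc[5]=?,scc[6]=?,scc[7]=1,scc[8]=?)
step 3: low=(low[0]=0,low[1]=1,low[2]=?,low[3]=3,low[4]=?,low[5]=?,low[6]=2,low[7]=4,low[8]=?); scc=(scc[0]=0,scc[1]=?,scc[2]=?,scc[3]=2,scc[4]=?,scc[5]=?,scc[6]=?,scc[7]=1,scc[8]=?)
step 4: low=(low[0]=0,low[1]=1,low[2]=?,low[3]=3,low[4]=?,low[5]=?,low[6]=2,low[7]=4,low[8]=?); scc=(scc[0]=0,scc[1]=?,scc[2]=?,scc[3]=2,scc[4]=?,scc[5]=?,scc[6]=3,scc[7]=1,scc[8]=?)
step 5: low=(low[0]=0,low[1]=1,low[2]=?,low[3]=3,low[4]=?,low[5]=?,low[6]=2,low[7]=4,low[8]=?); scc=(scc[0]=0,scc[1]=4,scc[2]=?,scc[3]=2,scc[4]=?,scc[5]=?,scc[6]=3,scc[7]=1,scc[8]=?)
step 6: low=(low[0]=0,low[1]=1,low[2]=5,low[3]=3,low[4]=5,low[5]=7,low[6]=2,low[7]=4,low[8]=?); scc=(scc[0]=0,scc[1]=4,scc[2]=?,scc[3]=2,scc[4]=?,scc[5]=5,scc[6]=3,scc[7]=1,scc[8]=?)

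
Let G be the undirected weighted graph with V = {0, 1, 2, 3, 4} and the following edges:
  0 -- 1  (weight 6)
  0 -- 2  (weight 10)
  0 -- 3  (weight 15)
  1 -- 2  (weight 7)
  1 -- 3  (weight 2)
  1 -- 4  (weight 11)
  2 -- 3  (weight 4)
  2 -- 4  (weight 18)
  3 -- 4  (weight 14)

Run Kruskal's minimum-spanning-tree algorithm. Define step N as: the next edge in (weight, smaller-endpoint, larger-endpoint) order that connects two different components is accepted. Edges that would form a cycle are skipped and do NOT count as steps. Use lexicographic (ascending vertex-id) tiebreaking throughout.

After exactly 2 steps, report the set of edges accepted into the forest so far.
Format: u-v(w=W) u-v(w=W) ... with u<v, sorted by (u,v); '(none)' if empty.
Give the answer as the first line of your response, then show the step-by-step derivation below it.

1-3(w=2) 2-3(w=4)

step 1: add edge 1-3 (w=2); MST = {1-3(w=2)}
step 2: add edge 2-3 (w=4); MST = {1-3(w=2) 2-3(w=4)}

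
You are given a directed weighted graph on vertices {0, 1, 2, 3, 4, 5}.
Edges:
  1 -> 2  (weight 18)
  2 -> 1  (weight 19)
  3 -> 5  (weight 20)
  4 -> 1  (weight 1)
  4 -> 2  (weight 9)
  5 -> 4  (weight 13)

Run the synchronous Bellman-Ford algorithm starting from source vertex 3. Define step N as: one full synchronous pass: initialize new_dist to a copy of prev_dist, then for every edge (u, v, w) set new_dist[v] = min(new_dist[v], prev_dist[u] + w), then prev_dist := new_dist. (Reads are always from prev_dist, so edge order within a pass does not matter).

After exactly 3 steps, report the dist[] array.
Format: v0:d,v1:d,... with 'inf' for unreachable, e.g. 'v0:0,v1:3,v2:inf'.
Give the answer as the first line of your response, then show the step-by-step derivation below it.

v0:inf,v1:34,v2:42,v3:0,v4:33,v5:20

step 1: dist = v0:inf,v1:inf,v2:inf,v3:0,v4:inf,v5:20
step 2: dist = v0:inf,v1:inf,v2:inf,v3:0,v4:33,v5:20
step 3: dist = v0:inf,v1:34,v2:42,v3:0,v4:33,v5:20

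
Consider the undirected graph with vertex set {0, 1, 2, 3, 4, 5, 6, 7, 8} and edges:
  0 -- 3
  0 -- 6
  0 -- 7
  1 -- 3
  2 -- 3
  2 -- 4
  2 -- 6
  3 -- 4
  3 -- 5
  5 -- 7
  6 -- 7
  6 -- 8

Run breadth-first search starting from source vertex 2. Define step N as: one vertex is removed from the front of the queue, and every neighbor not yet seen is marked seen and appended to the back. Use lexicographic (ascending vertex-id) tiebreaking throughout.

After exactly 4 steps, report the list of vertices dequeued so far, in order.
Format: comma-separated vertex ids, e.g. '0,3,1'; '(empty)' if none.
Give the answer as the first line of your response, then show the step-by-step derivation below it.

2,3,4,6

step 1: dequeue 2; queue=[3,4,6]; order=2
step 2: dequeue 3; queue=[4,6,0,1,5]; order=2,3
step 3: dequeue 4; queue=[6,0,1,5]; order=2,3,4
step 4: dequeue 6; queue=[0,1,5,7,8]; order=2,3,4,6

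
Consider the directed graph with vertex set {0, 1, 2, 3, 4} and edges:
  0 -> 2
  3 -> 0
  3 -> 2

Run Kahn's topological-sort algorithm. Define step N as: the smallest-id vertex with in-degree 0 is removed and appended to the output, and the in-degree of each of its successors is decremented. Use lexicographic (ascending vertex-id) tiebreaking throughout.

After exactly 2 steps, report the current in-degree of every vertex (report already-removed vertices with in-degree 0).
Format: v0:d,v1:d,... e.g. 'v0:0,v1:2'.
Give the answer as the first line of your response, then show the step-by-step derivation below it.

v0:0,v1:0,v2:1,v3:0,v4:0

step 1: output 1; order=[1]; indeg=(1,0,2,0,0)
step 2: output 3; order=[1,3]; indeg=(0,0,1,0,0)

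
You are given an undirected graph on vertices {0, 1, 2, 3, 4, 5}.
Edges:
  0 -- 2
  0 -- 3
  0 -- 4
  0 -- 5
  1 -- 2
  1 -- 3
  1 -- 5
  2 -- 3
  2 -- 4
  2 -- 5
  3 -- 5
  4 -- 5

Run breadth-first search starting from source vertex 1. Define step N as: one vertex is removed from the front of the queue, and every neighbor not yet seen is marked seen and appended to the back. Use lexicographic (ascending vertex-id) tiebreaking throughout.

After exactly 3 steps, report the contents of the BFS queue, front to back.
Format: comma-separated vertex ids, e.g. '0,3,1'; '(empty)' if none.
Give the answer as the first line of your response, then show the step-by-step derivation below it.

5,0,4

step 1: dequeue 1; queue=[2,3,5]; order=1
step 2: dequeue 2; queue=[3,5,0,4]; order=1,2
step 3: dequeue 3; queue=[5,0,4]; order=1,2,3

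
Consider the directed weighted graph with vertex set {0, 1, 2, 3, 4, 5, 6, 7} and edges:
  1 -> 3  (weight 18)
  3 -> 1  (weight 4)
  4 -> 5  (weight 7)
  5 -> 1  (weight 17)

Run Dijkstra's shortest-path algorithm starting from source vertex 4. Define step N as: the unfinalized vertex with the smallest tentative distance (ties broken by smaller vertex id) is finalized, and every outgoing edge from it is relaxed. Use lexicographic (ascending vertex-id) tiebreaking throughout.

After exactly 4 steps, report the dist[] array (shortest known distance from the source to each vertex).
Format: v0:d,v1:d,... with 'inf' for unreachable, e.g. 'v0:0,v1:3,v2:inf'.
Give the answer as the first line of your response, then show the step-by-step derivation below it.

v0:inf,v1:24,v2:inf,v3:42,v4:0,v5:7,v6:inf,v7:inf

step 1: dist = v0:inf,v1:inf,v2:inf,v3:inf,v4:0,v5:7,v6:inf,v7:inf
step 2: dist = v0:inf,v1:24,v2:inf,v3:inf,v4:0,v5:7,v6:inf,v7:inf
step 3: dist = v0:inf,v1:24,v2:inf,v3:42,v4:0,v5:7,v6:inf,v7:inf
step 4: dist = v0:inf,v1:24,v2:inf,v3:42,v4:0,v5:7,v6:inf,v7:inf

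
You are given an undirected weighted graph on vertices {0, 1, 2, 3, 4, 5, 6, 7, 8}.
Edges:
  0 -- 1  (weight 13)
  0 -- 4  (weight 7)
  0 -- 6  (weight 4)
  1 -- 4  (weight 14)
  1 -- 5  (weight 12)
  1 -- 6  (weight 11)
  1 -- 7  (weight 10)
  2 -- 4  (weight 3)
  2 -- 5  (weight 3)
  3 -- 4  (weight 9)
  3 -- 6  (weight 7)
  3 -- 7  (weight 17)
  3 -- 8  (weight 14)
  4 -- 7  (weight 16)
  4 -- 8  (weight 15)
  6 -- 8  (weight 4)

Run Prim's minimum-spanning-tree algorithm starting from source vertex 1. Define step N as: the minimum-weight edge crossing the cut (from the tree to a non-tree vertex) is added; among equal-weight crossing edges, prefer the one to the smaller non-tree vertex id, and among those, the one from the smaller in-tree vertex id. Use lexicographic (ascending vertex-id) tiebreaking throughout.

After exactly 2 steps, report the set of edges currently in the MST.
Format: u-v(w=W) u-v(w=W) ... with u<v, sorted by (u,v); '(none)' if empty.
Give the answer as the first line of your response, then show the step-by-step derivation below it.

1-6(w=11) 1-7(w=10)

step 1: add edge 1-7 (w=10); MST = {1-7(w=10)}
step 2: add edge 1-6 (w=11); MST = {1-6(w=11) 1-7(w=10)}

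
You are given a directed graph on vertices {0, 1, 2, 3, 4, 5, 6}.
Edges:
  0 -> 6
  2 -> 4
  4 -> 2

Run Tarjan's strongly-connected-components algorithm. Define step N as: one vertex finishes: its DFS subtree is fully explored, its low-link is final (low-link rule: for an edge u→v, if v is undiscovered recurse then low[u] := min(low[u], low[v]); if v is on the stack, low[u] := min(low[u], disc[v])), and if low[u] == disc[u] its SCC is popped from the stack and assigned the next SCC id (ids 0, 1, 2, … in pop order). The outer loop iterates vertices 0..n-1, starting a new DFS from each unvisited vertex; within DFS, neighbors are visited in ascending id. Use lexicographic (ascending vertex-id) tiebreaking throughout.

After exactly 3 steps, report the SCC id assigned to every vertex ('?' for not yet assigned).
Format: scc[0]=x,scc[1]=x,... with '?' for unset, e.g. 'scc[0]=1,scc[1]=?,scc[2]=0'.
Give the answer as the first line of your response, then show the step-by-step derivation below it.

scc[0]=1,scc[1]=2,scc[2]=?,scc[3]=?,scc[4]=?,scc[5]=?,scc[6]=0

step 1: low=(low[0]=0,low[1]=?,low[2]=?,low[3]=?,low[4]=?,low[5]=?,low[6]=1); scc=(scc[0]=?,scc[1]=?,scc[2]=?,scc[3]=?,scc[4]=?,scc[5]=?,scc[6]=0)
step 2: low=(low[0]=0,low[1]=?,low[2]=?,low[3]=?,low[4]=?,low[5]=?,low[6]=1); scc=(scc[0]=1,scc[1]=?,scc[2]=?,scc[3]=?,scc[4]=?,scc[5]=?,scc[6]=0)
step 3: low=(low[0]=0,low[1]=2,low[2]=?,low[3]=?,low[4]=?,low[5]=?,low[6]=1); scc=(scc[0]=1,scc[1]=2,scc[2]=?,scc[3]=?,scc[4]=?,scc[5]=?,scc[6]=0)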